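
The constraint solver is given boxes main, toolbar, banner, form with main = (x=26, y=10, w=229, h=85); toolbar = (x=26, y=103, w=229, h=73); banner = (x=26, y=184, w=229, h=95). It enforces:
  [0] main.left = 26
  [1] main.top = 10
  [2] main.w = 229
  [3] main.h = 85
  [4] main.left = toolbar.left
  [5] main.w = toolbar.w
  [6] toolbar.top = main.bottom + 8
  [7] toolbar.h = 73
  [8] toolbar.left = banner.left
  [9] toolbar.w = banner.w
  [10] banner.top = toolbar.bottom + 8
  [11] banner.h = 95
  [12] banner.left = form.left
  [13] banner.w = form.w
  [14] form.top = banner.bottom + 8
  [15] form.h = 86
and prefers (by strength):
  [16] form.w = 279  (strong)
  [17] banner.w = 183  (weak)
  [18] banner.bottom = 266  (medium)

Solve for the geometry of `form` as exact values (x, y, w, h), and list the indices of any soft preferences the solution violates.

form = (x=26, y=287, w=229, h=86)
violated soft preferences: 16, 17, 18

1. form.x = 26  [banner.left = form.left]
2. form.w = 229  [banner.w = form.w]
3. form.y = 287  [form.top = banner.bottom + 8]
4. form.h = 86  [form.h = 86]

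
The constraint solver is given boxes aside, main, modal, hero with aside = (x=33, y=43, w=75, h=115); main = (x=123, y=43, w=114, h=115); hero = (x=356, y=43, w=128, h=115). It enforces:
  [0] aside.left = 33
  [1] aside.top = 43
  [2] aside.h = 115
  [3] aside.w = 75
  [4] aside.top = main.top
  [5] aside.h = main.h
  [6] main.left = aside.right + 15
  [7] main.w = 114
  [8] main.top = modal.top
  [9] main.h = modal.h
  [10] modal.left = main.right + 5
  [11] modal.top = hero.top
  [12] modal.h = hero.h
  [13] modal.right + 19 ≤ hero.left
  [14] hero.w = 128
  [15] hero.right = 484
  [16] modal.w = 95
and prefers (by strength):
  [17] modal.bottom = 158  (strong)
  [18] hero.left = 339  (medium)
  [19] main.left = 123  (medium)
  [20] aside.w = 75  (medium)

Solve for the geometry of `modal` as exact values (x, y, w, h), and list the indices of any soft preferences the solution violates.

1. modal.y = 43  [main.top = modal.top]
2. modal.h = 115  [main.h = modal.h]
3. modal.x = 242  [modal.left = main.right + 5]
4. modal.w = 95  [modal.w = 95]

modal = (x=242, y=43, w=95, h=115)
violated soft preferences: 18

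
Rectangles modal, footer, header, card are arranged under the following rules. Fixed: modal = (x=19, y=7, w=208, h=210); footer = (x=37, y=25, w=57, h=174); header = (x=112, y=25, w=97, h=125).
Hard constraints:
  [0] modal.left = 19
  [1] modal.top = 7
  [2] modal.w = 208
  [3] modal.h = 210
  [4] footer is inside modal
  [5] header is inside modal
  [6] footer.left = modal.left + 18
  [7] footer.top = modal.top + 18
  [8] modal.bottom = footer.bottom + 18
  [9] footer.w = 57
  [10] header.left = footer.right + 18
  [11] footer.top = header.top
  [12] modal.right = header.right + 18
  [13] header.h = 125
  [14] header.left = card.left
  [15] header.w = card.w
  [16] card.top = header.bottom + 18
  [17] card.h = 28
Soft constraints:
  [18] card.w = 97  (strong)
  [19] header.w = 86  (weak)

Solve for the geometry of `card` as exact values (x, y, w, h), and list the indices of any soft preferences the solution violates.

1. card.x = 112  [header.left = card.left]
2. card.w = 97  [header.w = card.w]
3. card.y = 168  [card.top = header.bottom + 18]
4. card.h = 28  [card.h = 28]

card = (x=112, y=168, w=97, h=28)
violated soft preferences: 19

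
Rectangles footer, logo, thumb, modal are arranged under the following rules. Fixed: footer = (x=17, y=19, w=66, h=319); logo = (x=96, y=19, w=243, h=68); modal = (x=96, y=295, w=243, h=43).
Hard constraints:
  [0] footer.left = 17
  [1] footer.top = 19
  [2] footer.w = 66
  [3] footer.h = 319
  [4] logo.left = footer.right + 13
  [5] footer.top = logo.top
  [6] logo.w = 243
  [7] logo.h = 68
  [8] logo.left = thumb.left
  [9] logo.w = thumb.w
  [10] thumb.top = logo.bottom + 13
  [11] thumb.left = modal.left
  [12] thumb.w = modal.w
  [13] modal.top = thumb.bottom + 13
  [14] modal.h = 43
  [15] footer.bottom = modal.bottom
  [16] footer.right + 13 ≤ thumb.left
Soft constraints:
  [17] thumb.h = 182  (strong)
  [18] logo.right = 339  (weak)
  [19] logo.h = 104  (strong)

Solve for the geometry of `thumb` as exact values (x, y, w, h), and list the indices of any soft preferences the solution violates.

1. thumb.x = 96  [logo.left = thumb.left]
2. thumb.w = 243  [logo.w = thumb.w]
3. thumb.y = 100  [thumb.top = logo.bottom + 13]
4. thumb.h = 182  [modal.top = thumb.bottom + 13]

thumb = (x=96, y=100, w=243, h=182)
violated soft preferences: 19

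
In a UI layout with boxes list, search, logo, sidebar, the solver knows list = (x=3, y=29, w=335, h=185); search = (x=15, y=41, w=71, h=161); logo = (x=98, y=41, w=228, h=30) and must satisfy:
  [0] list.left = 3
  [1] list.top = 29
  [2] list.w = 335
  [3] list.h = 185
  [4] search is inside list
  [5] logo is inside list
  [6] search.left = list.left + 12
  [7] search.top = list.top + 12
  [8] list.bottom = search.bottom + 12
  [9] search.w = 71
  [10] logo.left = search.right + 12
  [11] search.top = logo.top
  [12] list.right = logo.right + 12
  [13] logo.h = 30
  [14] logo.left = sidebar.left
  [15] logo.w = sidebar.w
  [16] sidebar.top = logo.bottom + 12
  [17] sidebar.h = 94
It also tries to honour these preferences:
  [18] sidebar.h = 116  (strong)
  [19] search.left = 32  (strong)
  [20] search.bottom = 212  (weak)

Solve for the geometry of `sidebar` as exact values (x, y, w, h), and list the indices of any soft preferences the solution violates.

1. sidebar.x = 98  [logo.left = sidebar.left]
2. sidebar.w = 228  [logo.w = sidebar.w]
3. sidebar.y = 83  [sidebar.top = logo.bottom + 12]
4. sidebar.h = 94  [sidebar.h = 94]

sidebar = (x=98, y=83, w=228, h=94)
violated soft preferences: 18, 19, 20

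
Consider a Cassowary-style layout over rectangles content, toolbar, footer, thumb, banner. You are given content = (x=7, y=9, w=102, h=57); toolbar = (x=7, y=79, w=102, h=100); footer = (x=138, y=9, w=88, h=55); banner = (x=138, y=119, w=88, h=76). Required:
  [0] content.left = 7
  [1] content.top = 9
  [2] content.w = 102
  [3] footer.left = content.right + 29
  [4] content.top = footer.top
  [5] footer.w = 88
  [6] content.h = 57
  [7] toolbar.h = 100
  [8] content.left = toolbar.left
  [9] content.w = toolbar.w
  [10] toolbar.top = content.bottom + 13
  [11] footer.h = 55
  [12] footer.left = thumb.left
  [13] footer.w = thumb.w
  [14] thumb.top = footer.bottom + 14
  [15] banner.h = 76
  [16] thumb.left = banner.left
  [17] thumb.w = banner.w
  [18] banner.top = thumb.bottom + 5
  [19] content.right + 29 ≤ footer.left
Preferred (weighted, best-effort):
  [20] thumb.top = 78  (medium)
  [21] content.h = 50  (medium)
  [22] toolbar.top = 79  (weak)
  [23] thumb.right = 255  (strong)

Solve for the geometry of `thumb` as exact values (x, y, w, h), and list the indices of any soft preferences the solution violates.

thumb = (x=138, y=78, w=88, h=36)
violated soft preferences: 21, 23

1. thumb.x = 138  [footer.left = thumb.left]
2. thumb.w = 88  [footer.w = thumb.w]
3. thumb.y = 78  [thumb.top = footer.bottom + 14]
4. thumb.h = 36  [banner.top = thumb.bottom + 5]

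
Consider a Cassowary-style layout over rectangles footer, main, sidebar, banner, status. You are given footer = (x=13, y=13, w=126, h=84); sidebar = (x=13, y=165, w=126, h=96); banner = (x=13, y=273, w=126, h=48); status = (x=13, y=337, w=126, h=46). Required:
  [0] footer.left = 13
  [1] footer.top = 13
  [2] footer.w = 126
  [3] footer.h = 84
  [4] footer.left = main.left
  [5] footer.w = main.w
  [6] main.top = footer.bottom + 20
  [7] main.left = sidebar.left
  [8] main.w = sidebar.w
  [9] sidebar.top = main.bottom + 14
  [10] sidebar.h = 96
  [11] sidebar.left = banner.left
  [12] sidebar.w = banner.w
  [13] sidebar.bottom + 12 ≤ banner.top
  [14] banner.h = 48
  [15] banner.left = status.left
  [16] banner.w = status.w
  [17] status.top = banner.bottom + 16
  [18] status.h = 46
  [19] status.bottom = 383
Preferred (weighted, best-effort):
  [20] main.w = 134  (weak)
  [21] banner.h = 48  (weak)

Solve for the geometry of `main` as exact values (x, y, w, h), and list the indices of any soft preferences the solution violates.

main = (x=13, y=117, w=126, h=34)
violated soft preferences: 20

1. main.x = 13  [footer.left = main.left]
2. main.w = 126  [footer.w = main.w]
3. main.y = 117  [main.top = footer.bottom + 20]
4. main.h = 34  [sidebar.top = main.bottom + 14]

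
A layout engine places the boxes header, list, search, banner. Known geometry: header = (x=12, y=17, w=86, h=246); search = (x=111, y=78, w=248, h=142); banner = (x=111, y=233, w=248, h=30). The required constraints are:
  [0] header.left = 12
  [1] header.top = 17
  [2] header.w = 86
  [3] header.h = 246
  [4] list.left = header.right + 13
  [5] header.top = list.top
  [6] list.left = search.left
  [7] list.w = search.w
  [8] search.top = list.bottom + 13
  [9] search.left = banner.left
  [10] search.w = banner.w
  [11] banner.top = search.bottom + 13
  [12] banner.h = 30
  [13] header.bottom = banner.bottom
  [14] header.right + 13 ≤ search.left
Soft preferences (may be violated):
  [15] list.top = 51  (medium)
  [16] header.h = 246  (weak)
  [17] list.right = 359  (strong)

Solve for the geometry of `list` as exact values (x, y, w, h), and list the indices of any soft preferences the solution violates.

1. list.x = 111  [list.left = header.right + 13]
2. list.y = 17  [header.top = list.top]
3. list.w = 248  [list.w = search.w]
4. list.h = 48  [search.top = list.bottom + 13]

list = (x=111, y=17, w=248, h=48)
violated soft preferences: 15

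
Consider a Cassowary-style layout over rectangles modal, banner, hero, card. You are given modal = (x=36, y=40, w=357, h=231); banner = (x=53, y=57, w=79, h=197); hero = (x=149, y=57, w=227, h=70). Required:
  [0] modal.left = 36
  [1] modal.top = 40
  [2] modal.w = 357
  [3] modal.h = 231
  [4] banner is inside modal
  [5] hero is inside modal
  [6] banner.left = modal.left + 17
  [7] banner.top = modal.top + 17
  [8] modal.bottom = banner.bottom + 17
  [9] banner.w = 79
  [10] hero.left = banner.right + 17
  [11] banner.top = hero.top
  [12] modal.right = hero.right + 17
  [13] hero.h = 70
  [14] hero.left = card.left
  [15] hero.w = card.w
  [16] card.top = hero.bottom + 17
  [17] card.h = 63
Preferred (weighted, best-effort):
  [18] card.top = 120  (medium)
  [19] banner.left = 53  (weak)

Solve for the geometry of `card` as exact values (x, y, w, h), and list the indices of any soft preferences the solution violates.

1. card.x = 149  [hero.left = card.left]
2. card.w = 227  [hero.w = card.w]
3. card.y = 144  [card.top = hero.bottom + 17]
4. card.h = 63  [card.h = 63]

card = (x=149, y=144, w=227, h=63)
violated soft preferences: 18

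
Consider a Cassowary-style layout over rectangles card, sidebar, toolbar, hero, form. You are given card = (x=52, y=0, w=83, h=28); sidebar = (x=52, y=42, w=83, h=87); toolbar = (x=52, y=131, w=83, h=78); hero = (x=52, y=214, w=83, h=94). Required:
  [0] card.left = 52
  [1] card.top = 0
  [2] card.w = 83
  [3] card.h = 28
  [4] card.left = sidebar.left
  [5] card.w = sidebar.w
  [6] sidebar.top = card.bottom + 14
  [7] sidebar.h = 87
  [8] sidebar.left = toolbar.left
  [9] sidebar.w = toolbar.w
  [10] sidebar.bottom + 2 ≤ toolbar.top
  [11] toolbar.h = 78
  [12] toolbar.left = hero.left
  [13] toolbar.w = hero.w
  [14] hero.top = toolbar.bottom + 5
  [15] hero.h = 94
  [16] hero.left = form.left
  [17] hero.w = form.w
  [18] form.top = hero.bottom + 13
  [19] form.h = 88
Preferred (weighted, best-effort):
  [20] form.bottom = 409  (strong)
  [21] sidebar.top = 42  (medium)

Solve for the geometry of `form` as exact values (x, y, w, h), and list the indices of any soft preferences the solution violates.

form = (x=52, y=321, w=83, h=88)
violated soft preferences: none

1. form.x = 52  [hero.left = form.left]
2. form.w = 83  [hero.w = form.w]
3. form.y = 321  [form.top = hero.bottom + 13]
4. form.h = 88  [form.h = 88]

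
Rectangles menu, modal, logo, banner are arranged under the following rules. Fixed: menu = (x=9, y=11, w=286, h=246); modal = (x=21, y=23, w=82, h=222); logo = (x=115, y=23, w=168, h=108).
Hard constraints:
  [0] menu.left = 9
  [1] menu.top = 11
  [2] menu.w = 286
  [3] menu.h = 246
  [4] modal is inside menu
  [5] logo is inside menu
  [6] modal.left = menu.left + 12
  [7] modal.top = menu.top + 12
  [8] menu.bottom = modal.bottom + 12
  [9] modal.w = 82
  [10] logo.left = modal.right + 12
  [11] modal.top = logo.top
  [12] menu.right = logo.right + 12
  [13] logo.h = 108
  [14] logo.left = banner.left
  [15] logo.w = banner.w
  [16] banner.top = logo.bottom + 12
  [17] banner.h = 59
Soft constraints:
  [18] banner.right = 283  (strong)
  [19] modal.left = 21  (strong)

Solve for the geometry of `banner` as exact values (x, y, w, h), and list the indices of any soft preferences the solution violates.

banner = (x=115, y=143, w=168, h=59)
violated soft preferences: none

1. banner.x = 115  [logo.left = banner.left]
2. banner.w = 168  [logo.w = banner.w]
3. banner.y = 143  [banner.top = logo.bottom + 12]
4. banner.h = 59  [banner.h = 59]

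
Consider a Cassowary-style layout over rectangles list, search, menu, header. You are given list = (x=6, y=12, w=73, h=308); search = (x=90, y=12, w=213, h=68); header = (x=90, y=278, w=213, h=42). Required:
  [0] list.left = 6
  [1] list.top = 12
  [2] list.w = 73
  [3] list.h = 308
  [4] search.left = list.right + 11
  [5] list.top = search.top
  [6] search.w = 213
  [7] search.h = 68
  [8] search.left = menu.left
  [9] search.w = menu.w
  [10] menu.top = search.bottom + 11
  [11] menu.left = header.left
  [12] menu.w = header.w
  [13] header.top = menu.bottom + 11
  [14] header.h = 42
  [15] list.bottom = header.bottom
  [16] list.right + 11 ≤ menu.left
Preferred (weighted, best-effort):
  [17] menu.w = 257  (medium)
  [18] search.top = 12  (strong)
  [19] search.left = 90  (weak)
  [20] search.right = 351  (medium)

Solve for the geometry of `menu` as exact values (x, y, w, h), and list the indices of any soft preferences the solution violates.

menu = (x=90, y=91, w=213, h=176)
violated soft preferences: 17, 20

1. menu.x = 90  [search.left = menu.left]
2. menu.w = 213  [search.w = menu.w]
3. menu.y = 91  [menu.top = search.bottom + 11]
4. menu.h = 176  [header.top = menu.bottom + 11]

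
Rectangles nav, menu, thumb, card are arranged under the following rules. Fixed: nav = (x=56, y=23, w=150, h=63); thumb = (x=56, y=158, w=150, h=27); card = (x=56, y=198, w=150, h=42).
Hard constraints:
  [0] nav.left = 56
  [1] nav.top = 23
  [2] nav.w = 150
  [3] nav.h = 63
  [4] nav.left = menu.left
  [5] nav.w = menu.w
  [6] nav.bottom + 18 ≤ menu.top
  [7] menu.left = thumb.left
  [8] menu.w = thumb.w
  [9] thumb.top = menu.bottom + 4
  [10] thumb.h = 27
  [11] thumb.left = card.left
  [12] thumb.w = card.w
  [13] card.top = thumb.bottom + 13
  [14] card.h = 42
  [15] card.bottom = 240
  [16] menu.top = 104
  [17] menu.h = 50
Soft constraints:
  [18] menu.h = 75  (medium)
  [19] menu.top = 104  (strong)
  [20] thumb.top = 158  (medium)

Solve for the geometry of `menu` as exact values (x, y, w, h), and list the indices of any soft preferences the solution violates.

menu = (x=56, y=104, w=150, h=50)
violated soft preferences: 18

1. menu.x = 56  [nav.left = menu.left]
2. menu.w = 150  [nav.w = menu.w]
3. menu.y = 104  [menu.top = 104]
4. menu.h = 50  [menu.h = 50]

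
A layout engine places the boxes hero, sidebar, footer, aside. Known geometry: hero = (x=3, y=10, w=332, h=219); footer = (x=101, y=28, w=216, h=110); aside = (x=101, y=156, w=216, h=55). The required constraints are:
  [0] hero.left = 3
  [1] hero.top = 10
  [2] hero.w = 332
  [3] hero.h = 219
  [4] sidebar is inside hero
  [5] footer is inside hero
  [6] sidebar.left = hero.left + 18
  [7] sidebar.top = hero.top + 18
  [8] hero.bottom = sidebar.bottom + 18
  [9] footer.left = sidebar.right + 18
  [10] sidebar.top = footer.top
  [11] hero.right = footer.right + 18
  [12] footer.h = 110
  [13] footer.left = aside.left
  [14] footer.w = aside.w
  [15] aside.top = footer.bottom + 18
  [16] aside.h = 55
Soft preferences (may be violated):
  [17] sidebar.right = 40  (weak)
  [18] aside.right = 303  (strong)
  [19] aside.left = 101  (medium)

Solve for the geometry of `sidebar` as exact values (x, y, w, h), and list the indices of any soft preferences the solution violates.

sidebar = (x=21, y=28, w=62, h=183)
violated soft preferences: 17, 18

1. sidebar.x = 21  [sidebar.left = hero.left + 18]
2. sidebar.y = 28  [sidebar.top = hero.top + 18]
3. sidebar.h = 183  [hero.bottom = sidebar.bottom + 18]
4. sidebar.w = 62  [footer.left = sidebar.right + 18]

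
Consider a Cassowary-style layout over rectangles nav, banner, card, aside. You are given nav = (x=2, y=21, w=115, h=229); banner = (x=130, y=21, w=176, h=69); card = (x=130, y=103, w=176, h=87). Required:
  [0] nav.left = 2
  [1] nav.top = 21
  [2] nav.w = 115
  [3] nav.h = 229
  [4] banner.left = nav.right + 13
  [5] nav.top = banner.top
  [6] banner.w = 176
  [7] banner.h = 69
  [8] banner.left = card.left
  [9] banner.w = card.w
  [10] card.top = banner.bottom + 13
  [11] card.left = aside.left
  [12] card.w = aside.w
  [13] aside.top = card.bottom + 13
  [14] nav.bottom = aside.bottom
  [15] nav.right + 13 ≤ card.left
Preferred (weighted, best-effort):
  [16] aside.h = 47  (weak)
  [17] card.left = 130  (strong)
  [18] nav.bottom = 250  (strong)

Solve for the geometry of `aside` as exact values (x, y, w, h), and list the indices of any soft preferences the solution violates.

aside = (x=130, y=203, w=176, h=47)
violated soft preferences: none

1. aside.x = 130  [card.left = aside.left]
2. aside.w = 176  [card.w = aside.w]
3. aside.y = 203  [aside.top = card.bottom + 13]
4. aside.h = 47  [nav.bottom = aside.bottom]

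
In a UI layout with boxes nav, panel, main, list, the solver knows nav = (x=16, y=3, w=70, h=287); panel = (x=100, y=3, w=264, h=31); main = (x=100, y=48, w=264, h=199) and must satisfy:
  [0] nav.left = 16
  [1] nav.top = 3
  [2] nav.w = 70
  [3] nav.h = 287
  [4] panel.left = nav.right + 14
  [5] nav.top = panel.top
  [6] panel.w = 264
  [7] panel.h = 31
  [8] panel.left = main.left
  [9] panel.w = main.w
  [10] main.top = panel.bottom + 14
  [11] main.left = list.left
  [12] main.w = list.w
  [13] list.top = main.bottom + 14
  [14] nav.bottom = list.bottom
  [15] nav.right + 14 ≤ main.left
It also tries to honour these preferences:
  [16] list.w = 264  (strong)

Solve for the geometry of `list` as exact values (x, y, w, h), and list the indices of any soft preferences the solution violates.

1. list.x = 100  [main.left = list.left]
2. list.w = 264  [main.w = list.w]
3. list.y = 261  [list.top = main.bottom + 14]
4. list.h = 29  [nav.bottom = list.bottom]

list = (x=100, y=261, w=264, h=29)
violated soft preferences: none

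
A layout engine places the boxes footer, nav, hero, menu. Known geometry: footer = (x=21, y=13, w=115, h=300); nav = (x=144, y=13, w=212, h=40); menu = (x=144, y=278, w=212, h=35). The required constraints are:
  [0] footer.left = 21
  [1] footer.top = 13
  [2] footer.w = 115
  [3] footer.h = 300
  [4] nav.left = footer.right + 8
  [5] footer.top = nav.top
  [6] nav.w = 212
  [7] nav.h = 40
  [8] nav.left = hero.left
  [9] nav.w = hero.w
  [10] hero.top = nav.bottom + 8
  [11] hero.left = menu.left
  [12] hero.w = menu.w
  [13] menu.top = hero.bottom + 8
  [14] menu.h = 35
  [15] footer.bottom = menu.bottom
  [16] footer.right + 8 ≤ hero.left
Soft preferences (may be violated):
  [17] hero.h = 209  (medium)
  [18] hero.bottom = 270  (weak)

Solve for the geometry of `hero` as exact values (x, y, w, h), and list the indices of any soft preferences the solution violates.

1. hero.x = 144  [nav.left = hero.left]
2. hero.w = 212  [nav.w = hero.w]
3. hero.y = 61  [hero.top = nav.bottom + 8]
4. hero.h = 209  [menu.top = hero.bottom + 8]

hero = (x=144, y=61, w=212, h=209)
violated soft preferences: none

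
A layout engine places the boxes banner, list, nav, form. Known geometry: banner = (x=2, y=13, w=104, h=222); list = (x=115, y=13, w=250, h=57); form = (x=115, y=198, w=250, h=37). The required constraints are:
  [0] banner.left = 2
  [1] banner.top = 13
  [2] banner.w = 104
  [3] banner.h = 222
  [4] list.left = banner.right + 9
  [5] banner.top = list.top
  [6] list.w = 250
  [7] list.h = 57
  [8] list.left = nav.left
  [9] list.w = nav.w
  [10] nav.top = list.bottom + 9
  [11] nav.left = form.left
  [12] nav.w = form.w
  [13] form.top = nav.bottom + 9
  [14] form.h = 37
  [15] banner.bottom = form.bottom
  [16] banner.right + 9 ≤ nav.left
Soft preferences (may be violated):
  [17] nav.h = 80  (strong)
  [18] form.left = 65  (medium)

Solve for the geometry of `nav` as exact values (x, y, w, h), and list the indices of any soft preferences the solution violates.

nav = (x=115, y=79, w=250, h=110)
violated soft preferences: 17, 18

1. nav.x = 115  [list.left = nav.left]
2. nav.w = 250  [list.w = nav.w]
3. nav.y = 79  [nav.top = list.bottom + 9]
4. nav.h = 110  [form.top = nav.bottom + 9]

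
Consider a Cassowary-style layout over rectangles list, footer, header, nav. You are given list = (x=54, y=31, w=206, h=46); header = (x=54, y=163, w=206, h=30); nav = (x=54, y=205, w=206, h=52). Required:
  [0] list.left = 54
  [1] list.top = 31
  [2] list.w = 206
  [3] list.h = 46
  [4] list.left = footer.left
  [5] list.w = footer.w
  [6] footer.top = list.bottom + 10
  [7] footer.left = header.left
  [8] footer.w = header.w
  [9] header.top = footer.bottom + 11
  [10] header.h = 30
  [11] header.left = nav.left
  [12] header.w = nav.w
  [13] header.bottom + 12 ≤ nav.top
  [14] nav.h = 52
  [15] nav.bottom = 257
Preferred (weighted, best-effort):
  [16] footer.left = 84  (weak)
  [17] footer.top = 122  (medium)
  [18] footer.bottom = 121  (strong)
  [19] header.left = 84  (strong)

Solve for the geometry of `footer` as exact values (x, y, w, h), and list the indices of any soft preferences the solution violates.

footer = (x=54, y=87, w=206, h=65)
violated soft preferences: 16, 17, 18, 19

1. footer.x = 54  [list.left = footer.left]
2. footer.w = 206  [list.w = footer.w]
3. footer.y = 87  [footer.top = list.bottom + 10]
4. footer.h = 65  [header.top = footer.bottom + 11]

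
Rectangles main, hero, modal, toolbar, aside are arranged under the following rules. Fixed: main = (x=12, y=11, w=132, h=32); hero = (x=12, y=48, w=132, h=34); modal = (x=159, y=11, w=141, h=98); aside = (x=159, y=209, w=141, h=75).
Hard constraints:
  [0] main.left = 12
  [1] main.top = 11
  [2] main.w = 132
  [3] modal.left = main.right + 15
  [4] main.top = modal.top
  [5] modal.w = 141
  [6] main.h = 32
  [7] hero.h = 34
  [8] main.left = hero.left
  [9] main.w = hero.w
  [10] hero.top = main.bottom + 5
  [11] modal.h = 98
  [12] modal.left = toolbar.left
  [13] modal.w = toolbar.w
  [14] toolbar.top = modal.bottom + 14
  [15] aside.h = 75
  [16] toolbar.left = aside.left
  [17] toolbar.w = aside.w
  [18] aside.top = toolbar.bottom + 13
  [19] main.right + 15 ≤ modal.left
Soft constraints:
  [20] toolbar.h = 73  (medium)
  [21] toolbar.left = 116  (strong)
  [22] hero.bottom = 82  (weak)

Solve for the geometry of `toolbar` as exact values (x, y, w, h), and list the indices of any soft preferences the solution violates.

toolbar = (x=159, y=123, w=141, h=73)
violated soft preferences: 21

1. toolbar.x = 159  [modal.left = toolbar.left]
2. toolbar.w = 141  [modal.w = toolbar.w]
3. toolbar.y = 123  [toolbar.top = modal.bottom + 14]
4. toolbar.h = 73  [aside.top = toolbar.bottom + 13]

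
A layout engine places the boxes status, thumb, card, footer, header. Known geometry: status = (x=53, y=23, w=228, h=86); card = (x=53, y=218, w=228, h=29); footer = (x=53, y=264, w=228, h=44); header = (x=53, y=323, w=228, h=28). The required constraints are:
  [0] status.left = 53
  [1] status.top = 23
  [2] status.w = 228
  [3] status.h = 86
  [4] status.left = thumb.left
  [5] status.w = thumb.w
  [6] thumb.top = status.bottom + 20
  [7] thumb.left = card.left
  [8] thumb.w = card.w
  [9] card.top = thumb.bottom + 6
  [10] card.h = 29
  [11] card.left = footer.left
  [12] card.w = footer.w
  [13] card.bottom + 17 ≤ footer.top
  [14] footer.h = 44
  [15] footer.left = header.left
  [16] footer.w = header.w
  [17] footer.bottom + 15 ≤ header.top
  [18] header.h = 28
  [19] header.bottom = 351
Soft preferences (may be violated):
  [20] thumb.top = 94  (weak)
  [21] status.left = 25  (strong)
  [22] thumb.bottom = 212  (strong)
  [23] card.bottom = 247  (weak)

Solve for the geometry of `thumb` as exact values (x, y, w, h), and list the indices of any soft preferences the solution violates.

thumb = (x=53, y=129, w=228, h=83)
violated soft preferences: 20, 21

1. thumb.x = 53  [status.left = thumb.left]
2. thumb.w = 228  [status.w = thumb.w]
3. thumb.y = 129  [thumb.top = status.bottom + 20]
4. thumb.h = 83  [card.top = thumb.bottom + 6]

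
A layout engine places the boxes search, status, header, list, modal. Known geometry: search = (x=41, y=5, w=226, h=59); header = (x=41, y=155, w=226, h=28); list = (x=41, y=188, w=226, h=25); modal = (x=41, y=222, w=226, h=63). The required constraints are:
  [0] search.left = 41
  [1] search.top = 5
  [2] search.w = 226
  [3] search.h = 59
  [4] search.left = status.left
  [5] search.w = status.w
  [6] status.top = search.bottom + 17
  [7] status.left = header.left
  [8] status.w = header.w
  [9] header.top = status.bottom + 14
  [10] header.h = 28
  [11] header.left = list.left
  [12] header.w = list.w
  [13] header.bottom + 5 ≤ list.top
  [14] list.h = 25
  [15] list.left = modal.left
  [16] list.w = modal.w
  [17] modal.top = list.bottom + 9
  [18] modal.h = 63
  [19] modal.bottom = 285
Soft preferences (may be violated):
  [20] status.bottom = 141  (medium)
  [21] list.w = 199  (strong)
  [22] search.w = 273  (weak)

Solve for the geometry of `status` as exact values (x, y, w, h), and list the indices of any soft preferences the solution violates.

status = (x=41, y=81, w=226, h=60)
violated soft preferences: 21, 22

1. status.x = 41  [search.left = status.left]
2. status.w = 226  [search.w = status.w]
3. status.y = 81  [status.top = search.bottom + 17]
4. status.h = 60  [header.top = status.bottom + 14]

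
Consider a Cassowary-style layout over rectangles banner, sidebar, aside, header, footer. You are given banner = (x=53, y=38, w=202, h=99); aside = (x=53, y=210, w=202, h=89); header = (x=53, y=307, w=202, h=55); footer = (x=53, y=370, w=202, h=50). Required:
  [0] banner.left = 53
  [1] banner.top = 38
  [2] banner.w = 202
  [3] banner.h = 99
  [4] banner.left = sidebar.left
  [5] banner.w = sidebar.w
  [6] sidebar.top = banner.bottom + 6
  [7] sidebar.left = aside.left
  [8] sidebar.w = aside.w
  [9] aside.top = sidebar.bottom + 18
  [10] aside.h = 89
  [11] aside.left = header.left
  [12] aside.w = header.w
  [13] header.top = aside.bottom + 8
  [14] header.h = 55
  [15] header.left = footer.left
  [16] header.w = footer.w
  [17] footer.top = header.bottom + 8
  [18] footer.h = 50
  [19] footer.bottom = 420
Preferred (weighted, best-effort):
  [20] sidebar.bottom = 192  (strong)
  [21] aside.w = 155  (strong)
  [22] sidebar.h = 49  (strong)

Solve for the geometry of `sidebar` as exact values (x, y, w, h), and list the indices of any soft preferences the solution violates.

1. sidebar.x = 53  [banner.left = sidebar.left]
2. sidebar.w = 202  [banner.w = sidebar.w]
3. sidebar.y = 143  [sidebar.top = banner.bottom + 6]
4. sidebar.h = 49  [aside.top = sidebar.bottom + 18]

sidebar = (x=53, y=143, w=202, h=49)
violated soft preferences: 21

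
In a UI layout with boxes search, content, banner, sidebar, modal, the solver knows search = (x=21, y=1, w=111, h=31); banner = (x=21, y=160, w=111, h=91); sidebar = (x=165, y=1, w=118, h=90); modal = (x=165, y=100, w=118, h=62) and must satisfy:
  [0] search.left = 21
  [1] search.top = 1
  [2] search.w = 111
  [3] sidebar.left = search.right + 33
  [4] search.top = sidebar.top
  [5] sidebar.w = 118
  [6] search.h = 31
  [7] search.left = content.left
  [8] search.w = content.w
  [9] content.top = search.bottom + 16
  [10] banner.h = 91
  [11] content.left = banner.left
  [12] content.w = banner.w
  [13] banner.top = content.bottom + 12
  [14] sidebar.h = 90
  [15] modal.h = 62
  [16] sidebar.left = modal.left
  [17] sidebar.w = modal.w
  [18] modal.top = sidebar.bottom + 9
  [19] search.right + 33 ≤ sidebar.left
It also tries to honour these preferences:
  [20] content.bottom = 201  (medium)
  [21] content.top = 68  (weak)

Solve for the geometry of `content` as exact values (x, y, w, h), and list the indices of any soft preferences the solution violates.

1. content.x = 21  [search.left = content.left]
2. content.w = 111  [search.w = content.w]
3. content.y = 48  [content.top = search.bottom + 16]
4. content.h = 100  [banner.top = content.bottom + 12]

content = (x=21, y=48, w=111, h=100)
violated soft preferences: 20, 21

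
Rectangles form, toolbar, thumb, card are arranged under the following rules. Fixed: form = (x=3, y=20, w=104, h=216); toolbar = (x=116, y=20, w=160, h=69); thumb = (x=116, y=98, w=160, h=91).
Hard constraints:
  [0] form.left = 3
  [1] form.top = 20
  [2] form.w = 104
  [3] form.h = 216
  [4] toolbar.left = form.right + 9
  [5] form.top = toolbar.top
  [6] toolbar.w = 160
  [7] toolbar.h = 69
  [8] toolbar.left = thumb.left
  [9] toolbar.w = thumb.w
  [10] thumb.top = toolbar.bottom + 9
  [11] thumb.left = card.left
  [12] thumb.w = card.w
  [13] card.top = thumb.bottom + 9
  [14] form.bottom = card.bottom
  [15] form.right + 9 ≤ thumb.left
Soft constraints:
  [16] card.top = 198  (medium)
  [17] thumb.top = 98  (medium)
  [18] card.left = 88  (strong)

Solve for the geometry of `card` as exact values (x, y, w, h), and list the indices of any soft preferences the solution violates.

1. card.x = 116  [thumb.left = card.left]
2. card.w = 160  [thumb.w = card.w]
3. card.y = 198  [card.top = thumb.bottom + 9]
4. card.h = 38  [form.bottom = card.bottom]

card = (x=116, y=198, w=160, h=38)
violated soft preferences: 18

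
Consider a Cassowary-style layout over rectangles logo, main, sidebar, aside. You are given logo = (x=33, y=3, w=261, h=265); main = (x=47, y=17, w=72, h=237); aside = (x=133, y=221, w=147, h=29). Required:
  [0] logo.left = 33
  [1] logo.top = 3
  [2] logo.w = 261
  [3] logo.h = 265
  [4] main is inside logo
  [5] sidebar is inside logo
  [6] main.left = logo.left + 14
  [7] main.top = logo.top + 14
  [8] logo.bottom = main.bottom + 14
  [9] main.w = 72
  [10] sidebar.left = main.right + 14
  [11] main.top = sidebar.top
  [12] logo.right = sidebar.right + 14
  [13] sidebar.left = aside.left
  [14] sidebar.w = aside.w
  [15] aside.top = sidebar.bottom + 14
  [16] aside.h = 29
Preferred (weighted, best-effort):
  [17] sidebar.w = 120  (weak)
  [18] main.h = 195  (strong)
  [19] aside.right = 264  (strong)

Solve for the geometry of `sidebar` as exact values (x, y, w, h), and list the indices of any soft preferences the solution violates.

1. sidebar.x = 133  [sidebar.left = main.right + 14]
2. sidebar.y = 17  [main.top = sidebar.top]
3. sidebar.w = 147  [logo.right = sidebar.right + 14]
4. sidebar.h = 190  [aside.top = sidebar.bottom + 14]

sidebar = (x=133, y=17, w=147, h=190)
violated soft preferences: 17, 18, 19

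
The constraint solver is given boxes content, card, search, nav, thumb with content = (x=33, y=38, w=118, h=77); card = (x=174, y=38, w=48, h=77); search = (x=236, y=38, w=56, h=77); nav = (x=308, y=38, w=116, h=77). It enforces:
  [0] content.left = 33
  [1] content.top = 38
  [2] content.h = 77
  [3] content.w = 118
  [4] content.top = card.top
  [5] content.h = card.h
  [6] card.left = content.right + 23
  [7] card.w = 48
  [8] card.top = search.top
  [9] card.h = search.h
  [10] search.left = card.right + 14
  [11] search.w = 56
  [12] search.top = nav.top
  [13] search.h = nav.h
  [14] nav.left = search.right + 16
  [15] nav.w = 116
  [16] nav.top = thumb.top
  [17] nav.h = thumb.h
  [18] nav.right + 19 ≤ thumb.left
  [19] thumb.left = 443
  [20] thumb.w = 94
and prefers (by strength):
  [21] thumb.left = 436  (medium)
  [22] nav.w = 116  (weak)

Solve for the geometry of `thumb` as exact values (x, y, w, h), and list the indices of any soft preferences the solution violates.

thumb = (x=443, y=38, w=94, h=77)
violated soft preferences: 21

1. thumb.y = 38  [nav.top = thumb.top]
2. thumb.h = 77  [nav.h = thumb.h]
3. thumb.x = 443  [thumb.left = 443]
4. thumb.w = 94  [thumb.w = 94]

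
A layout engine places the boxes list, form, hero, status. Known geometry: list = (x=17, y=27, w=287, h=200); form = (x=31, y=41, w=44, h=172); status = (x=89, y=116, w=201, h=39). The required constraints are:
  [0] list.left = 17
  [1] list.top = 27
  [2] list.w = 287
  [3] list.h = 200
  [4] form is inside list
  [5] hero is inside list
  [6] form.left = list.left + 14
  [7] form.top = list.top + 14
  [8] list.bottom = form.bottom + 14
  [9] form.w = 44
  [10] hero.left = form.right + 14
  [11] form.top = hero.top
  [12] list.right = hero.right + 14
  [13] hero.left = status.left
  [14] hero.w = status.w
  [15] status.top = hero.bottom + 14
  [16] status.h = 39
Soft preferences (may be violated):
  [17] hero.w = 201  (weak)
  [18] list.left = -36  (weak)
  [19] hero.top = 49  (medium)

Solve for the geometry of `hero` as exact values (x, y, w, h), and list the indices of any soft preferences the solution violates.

1. hero.x = 89  [hero.left = form.right + 14]
2. hero.y = 41  [form.top = hero.top]
3. hero.w = 201  [list.right = hero.right + 14]
4. hero.h = 61  [status.top = hero.bottom + 14]

hero = (x=89, y=41, w=201, h=61)
violated soft preferences: 18, 19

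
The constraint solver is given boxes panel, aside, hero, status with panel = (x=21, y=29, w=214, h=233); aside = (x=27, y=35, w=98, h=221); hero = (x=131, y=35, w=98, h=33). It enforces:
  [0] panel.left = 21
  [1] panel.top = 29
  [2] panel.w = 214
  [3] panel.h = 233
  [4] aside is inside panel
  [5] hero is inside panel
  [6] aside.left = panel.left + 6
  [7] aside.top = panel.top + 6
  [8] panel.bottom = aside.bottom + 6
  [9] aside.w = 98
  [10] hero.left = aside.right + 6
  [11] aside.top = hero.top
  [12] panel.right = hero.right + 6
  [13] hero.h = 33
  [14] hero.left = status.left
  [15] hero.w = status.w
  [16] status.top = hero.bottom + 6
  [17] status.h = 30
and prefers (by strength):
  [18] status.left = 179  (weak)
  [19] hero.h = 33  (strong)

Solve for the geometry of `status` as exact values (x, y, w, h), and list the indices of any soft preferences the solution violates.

status = (x=131, y=74, w=98, h=30)
violated soft preferences: 18

1. status.x = 131  [hero.left = status.left]
2. status.w = 98  [hero.w = status.w]
3. status.y = 74  [status.top = hero.bottom + 6]
4. status.h = 30  [status.h = 30]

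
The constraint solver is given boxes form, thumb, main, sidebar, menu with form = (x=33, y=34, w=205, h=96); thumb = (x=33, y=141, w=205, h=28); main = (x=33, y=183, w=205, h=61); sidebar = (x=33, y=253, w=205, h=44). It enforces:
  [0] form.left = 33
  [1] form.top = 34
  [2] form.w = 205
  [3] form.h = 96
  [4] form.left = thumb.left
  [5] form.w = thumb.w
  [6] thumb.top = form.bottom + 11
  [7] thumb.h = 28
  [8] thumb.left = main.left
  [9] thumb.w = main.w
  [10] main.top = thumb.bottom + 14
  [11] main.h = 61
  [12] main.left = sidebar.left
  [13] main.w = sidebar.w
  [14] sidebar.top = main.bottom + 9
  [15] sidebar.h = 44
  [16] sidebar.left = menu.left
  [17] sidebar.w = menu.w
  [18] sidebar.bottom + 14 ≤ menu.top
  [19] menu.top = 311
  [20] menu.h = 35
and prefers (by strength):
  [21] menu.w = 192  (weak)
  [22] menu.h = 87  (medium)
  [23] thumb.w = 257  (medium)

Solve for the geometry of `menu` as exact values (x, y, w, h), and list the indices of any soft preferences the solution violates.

menu = (x=33, y=311, w=205, h=35)
violated soft preferences: 21, 22, 23

1. menu.x = 33  [sidebar.left = menu.left]
2. menu.w = 205  [sidebar.w = menu.w]
3. menu.y = 311  [menu.top = 311]
4. menu.h = 35  [menu.h = 35]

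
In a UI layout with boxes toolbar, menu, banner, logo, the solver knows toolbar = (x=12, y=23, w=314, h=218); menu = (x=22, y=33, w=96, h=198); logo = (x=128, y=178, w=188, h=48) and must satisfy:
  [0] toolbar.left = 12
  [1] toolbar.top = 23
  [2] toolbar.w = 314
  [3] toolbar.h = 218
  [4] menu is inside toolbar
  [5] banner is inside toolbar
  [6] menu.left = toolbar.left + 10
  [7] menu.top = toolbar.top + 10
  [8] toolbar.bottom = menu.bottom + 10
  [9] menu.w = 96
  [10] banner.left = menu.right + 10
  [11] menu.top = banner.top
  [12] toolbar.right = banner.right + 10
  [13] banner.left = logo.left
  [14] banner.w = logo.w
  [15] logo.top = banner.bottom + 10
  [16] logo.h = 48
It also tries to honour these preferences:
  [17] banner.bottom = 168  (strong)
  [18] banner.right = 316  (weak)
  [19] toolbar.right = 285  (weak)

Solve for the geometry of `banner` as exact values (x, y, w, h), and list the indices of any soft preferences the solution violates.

banner = (x=128, y=33, w=188, h=135)
violated soft preferences: 19

1. banner.x = 128  [banner.left = menu.right + 10]
2. banner.y = 33  [menu.top = banner.top]
3. banner.w = 188  [toolbar.right = banner.right + 10]
4. banner.h = 135  [logo.top = banner.bottom + 10]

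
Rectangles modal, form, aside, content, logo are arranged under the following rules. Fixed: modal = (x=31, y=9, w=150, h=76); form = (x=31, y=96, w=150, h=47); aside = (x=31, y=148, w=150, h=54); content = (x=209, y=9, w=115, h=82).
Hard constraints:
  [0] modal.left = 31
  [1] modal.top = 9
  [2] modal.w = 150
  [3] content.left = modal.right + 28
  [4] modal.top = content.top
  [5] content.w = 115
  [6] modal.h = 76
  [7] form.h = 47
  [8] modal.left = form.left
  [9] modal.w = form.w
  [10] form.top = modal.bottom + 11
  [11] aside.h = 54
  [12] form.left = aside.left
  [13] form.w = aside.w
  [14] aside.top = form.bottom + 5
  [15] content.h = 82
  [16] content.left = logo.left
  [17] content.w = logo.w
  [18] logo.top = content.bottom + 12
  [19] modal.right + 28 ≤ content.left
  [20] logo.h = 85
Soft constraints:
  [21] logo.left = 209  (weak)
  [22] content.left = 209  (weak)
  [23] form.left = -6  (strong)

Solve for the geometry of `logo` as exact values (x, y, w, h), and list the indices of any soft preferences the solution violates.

logo = (x=209, y=103, w=115, h=85)
violated soft preferences: 23

1. logo.x = 209  [content.left = logo.left]
2. logo.w = 115  [content.w = logo.w]
3. logo.y = 103  [logo.top = content.bottom + 12]
4. logo.h = 85  [logo.h = 85]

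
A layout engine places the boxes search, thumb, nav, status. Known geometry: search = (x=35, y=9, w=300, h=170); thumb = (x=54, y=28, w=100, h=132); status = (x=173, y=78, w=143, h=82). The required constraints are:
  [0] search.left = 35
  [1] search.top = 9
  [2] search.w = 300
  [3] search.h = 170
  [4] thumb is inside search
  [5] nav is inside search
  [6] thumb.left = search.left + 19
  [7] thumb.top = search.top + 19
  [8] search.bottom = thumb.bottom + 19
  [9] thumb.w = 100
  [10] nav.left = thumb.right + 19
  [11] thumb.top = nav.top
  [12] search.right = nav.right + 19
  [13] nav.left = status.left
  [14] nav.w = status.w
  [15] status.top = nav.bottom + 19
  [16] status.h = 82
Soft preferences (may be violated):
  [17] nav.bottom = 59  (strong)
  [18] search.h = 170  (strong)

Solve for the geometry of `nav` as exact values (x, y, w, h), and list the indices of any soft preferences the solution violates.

1. nav.x = 173  [nav.left = thumb.right + 19]
2. nav.y = 28  [thumb.top = nav.top]
3. nav.w = 143  [search.right = nav.right + 19]
4. nav.h = 31  [status.top = nav.bottom + 19]

nav = (x=173, y=28, w=143, h=31)
violated soft preferences: none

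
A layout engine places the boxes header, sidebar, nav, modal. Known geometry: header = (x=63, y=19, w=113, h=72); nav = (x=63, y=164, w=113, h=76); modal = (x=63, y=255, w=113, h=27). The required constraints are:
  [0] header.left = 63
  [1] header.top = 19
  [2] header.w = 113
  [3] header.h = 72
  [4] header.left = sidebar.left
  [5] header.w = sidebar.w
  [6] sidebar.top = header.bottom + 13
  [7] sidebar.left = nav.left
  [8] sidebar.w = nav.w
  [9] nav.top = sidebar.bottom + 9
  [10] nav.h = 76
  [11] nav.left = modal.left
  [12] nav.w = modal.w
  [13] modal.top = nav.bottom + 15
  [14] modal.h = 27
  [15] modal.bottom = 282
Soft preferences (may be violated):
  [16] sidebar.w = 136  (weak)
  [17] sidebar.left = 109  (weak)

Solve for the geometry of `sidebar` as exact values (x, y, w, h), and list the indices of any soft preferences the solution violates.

1. sidebar.x = 63  [header.left = sidebar.left]
2. sidebar.w = 113  [header.w = sidebar.w]
3. sidebar.y = 104  [sidebar.top = header.bottom + 13]
4. sidebar.h = 51  [nav.top = sidebar.bottom + 9]

sidebar = (x=63, y=104, w=113, h=51)
violated soft preferences: 16, 17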